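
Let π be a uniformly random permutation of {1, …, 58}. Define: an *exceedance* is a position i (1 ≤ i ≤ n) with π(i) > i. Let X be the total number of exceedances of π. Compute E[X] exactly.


Write X = Σ_{i=1}^{58} X_i, where X_i = 1_{π(i) > i}.
For each fixed i, π(i) is uniform over {1, …, 58} (marginal of a uniform permutation), so P[π(i) > i] = (n − i)/n. Summing: Σ_{i=1}^{58} (n − i)/n = (0 + 1 + … + 57)/58 = 58(58 − 1)/(2·58) = (58 − 1)/2.
Hence E[X] = Σ_{i=1}^{58} (58 − i)/58 = 57/2 ≈ 28.5000.

E[X] = 57/2 = 28.5000.


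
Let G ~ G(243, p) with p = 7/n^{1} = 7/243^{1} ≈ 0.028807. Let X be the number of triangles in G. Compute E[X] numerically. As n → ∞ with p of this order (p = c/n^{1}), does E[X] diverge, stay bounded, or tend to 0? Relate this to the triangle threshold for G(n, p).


Number of potential triangles: C(243, 3) = 2362041.
Each occurs with probability p³ ≈ (0.028807)³ ≈ 2.3904260e-05.
By linearity: E[X] = C(243, 3)·p³ ≈ 2362041 · 2.3904260e-05 ≈ 56.46284.
Here α = 1, so p = 7/n is exactly at the triangle threshold p ~ 1/n. Asymptotically E[X] → c³/6 = 7³/6 = 343/6 ≈ 57.16667, a bounded constant. In this regime the triangle count is asymptotically Poisson(c³/6).

E[X] ≈ 56.46284; in regime p = Θ(1/n^{1}) E[X] stays bounded (at the triangle threshold p ~ 1/n).


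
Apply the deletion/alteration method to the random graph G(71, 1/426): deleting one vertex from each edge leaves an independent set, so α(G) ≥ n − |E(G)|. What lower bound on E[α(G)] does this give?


E[|E(G)|] = C(71, 2)·p = 2485 · (1/426) = 35/6.
E[α(G)] ≥ n − E[|E(G)|] = 71 − 35/6 = 391/6.
Numerically: ≈ 65.166667.
(This is only a lower bound; the true E[α(G)] may be larger.)

E[α(G)] ≥ 391/6 ≈ 65.166667.


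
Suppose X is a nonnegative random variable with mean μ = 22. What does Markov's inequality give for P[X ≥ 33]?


μ = E[X] = 22, a = 33.
Markov: P[X ≥ 33] ≤ μ/a = (22)/33 = 2/3.
Numerically: ≈ 0.6667.
(Since a = 33 > μ = 22.0000, the bound 2/3 is < 1 and informative.)

P[X ≥ 33] ≤ 2/3 ≈ 0.6667.


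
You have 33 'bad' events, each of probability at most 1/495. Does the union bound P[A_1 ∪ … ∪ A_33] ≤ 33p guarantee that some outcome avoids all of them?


Union bound: P[∪_{i=1}^{33} A_i] ≤ Σ_i P[A_i] ≤ 33·p = 33·(1/495) = 1/15.
Numerically: 1/15 ≈ 0.0666667.
Is 1/15 < 1? YES.
Since P[∪ A_i] ≤ 1/15 < 1, the complement has P[∩ A_i^c] ≥ 1 − 1/15 = 14/15 > 0, so some outcome avoids every A_i.

33·p = 1/15 ≈ 0.0666667; existence CERTIFIED by the union bound.


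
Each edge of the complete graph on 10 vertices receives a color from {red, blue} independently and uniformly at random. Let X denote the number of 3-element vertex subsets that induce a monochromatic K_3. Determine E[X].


Let X = Σ_S X_S over the C(10, 3) = 120 subsets S of size 3, where X_S = 1 if the K_3 on S is monochromatic.
For a fixed S, the K_3 on S has C(3, 2) = 3 edges. P[all 3 edges red] = (1/2)^3, and likewise for blue, so P[monochromatic] = 2·(1/2)^3 = 2^{1 − 3} = 1/4.
By linearity: E[X] = C(10, 3) · 2^{1 − 3} = 120 · 1/4 = 30.
Numerically: E[X] ≈ 30.000000.

E[X] = C(10,3)·2^(1−C(3,2)) = 30 ≈ 30.000000.


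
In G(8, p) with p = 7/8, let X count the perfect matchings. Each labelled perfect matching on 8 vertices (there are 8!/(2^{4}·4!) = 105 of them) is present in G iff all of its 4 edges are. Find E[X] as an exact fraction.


K_8 has 8!/(2^{4}·4!) = 105 labelled perfect matchings.
For each such perfect matching H, let X_H = 1 if all 4 edges of H are present in G. Then P[X_H = 1] = p^{4} = (7/8)^{4} = 2401/4096.
Summing the indicators: E[X] = Σ_H E[X_H] = 105 · p^{4} = 105 · 2401/4096 = 252105/4096.
Numerically: E[X] ≈ 61.549.

E[X] = 105 · (7/8)^{4} = 252105/4096 ≈ 61.549.


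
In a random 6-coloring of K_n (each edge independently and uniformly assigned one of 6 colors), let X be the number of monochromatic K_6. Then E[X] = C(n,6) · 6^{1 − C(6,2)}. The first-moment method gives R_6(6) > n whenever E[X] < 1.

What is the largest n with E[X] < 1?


We need C(n, 6) · 6^{1 − 15} < 1, i.e. C(n, 6) < 6^{15 − 1} = 78364164096.
Check values of n near the boundary:
  n = 194: C(194, 6) = 68482017072; 68482017072 < 78364164096? YES
  n = 195: C(195, 6) = 70656049360; 70656049360 < 78364164096? YES
  n = 196: C(196, 6) = 72887293024; 72887293024 < 78364164096? YES
  n = 197: C(197, 6) = 75176946208; 75176946208 < 78364164096? YES
  n = 198: C(198, 6) = 77526225777; 77526225777 < 78364164096? YES
  n = 199: C(199, 6) = 79936367511; 79936367511 < 78364164096? NO
  n = 200: C(200, 6) = 82408626300; 82408626300 < 78364164096? NO
The largest n with C(n, 6) < 78364164096 is n = 198 (where E[X] = 25842075259/26121388032 ≈ 0.9893071). Hence R_6(6) > 198, i.e. R_6(6) ≥ 199.

Largest n = 198; hence R_6(6) > 198.


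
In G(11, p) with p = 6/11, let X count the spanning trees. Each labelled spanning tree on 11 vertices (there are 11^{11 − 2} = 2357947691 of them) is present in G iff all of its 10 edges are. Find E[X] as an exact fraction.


K_11 has 11^{11 − 2} = 2357947691 labelled spanning trees.
For each such spanning tree H, let X_H = 1 if all 10 edges of H are present in G. Then P[X_H = 1] = p^{10} = (6/11)^{10} = 60466176/25937424601.
Summing the indicators: E[X] = Σ_H E[X_H] = 2357947691 · p^{10} = 2357947691 · 60466176/25937424601 = 60466176/11.
Numerically: E[X] ≈ 5.5e+06.

E[X] = 2357947691 · (6/11)^{10} = 60466176/11 ≈ 5.5e+06.


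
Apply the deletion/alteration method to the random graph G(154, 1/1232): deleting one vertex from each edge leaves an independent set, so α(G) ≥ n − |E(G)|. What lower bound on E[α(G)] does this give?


E[|E(G)|] = C(154, 2)·p = 11781 · (1/1232) = 153/16.
E[α(G)] ≥ n − E[|E(G)|] = 154 − 153/16 = 2311/16.
Numerically: ≈ 144.4375.
(This is only a lower bound; the true E[α(G)] may be larger.)

E[α(G)] ≥ 2311/16 ≈ 144.4375.


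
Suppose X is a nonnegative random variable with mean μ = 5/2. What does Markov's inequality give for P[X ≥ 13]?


μ = E[X] = 5/2, a = 13.
Markov: P[X ≥ 13] ≤ μ/a = (5/2)/13 = 5/26.
Numerically: ≈ 0.19231.
(Since a = 13 > μ = 2.50000, the bound 5/26 is < 1 and informative.)

P[X ≥ 13] ≤ 5/26 ≈ 0.19231.


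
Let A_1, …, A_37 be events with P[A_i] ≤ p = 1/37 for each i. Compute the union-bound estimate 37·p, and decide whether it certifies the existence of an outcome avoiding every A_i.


Union bound: P[∪_{i=1}^{37} A_i] ≤ Σ_i P[A_i] ≤ 37·p = 37·(1/37) = 1.
Numerically: 1 ≈ 1.000000.
Is 1 < 1? NO.
Since the bound 1 is ≥ 1, the union bound is uninformative here; it does NOT by itself certify existence.

37·p = 1 ≈ 1.000000; existence NOT certified by the union bound.


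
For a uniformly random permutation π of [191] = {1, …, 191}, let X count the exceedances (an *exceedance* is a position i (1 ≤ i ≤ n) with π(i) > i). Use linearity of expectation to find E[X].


Write X = Σ_{i=1}^{191} X_i, where X_i = 1_{π(i) > i}.
For each fixed i, π(i) is uniform over {1, …, 191} (marginal of a uniform permutation), so P[π(i) > i] = (n − i)/n. Summing: Σ_{i=1}^{191} (n − i)/n = (0 + 1 + … + 190)/191 = 191(191 − 1)/(2·191) = (191 − 1)/2.
Hence E[X] = Σ_{i=1}^{191} (191 − i)/191 = 95 ≈ 95.000.

E[X] = 95 = 95.000.


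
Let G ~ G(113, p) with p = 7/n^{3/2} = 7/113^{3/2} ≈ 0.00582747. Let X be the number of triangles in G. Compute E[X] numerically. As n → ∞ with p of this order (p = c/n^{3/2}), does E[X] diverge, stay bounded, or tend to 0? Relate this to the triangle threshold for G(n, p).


Number of potential triangles: C(113, 3) = 234136.
Each occurs with probability p³ ≈ (0.00582747)³ ≈ 1.97897872e-07.
By linearity: E[X] = C(113, 3)·p³ ≈ 234136 · 1.97897872e-07 ≈ 0.046335.
Since α = 3/2 > 1, p = c/n^{3/2} = o(1/n) is below the triangle threshold p ~ 1/n. Asymptotically E[X] ~ (c³/6)·n^{3(1−α)} = (7³/6)·n^{-1.5} → 0, so by Markov's inequality G has no triangles w.h.p.

E[X] ≈ 0.046335; in regime p = Θ(1/n^{3/2}) E[X] tends to 0 (below the triangle threshold p ~ 1/n).


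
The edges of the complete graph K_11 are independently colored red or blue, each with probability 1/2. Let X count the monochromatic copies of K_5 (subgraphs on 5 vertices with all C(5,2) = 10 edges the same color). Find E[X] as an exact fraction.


Let X = Σ_S X_S over the C(11, 5) = 462 subsets S of size 5, where X_S = 1 if the K_5 on S is monochromatic.
For a fixed S, the K_5 on S has C(5, 2) = 10 edges. P[all 10 edges red] = (1/2)^10, and likewise for blue, so P[monochromatic] = 2·(1/2)^10 = 2^{1 − 10} = 1/512.
Summing: E[X] = C(11, 5) · 2^{1 − 10} = 462 · 1/512 = 231/256.
Numerically: E[X] ≈ 0.9023.

E[X] = C(11,5)·2^(1−C(5,2)) = 231/256 ≈ 0.9023.


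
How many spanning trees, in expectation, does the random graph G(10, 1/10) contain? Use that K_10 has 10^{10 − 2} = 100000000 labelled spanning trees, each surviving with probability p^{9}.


K_10 has 10^{10 − 2} = 100000000 labelled spanning trees.
For each such spanning tree H, let X_H = 1 if all 9 edges of H are present in G. Then P[X_H = 1] = p^{9} = (1/10)^{9} = 1/1000000000.
Summing the indicators: E[X] = Σ_H E[X_H] = 100000000 · p^{9} = 100000000 · 1/1000000000 = 1/10.
Numerically: E[X] ≈ 0.1.

E[X] = 100000000 · (1/10)^{9} = 1/10 ≈ 0.1.


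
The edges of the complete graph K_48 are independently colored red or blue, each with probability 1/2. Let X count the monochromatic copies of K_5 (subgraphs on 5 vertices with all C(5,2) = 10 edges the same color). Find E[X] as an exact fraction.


Let X = Σ_S X_S over the C(48, 5) = 1712304 subsets S of size 5, where X_S = 1 if the K_5 on S is monochromatic.
For a fixed S, the K_5 on S has C(5, 2) = 10 edges. P[all 10 edges red] = (1/2)^10, and likewise for blue, so P[monochromatic] = 2·(1/2)^10 = 2^{1 − 10} = 1/512.
Summing: E[X] = C(48, 5) · 2^{1 − 10} = 1712304 · 1/512 = 107019/32.
Numerically: E[X] ≈ 3344.3438.

E[X] = C(48,5)·2^(1−C(5,2)) = 107019/32 ≈ 3344.3438.


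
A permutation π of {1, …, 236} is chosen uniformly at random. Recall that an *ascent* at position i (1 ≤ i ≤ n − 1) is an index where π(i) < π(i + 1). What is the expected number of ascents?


Write X = Σ X_I over i = 1, …, 235, with X_I the indicator of one ascent.
There are 235 indicators.
For each fixed i, the pair (π(i), π(i+1)) is a uniformly random ordered pair of distinct values from {1, …, 236}; by symmetry P[π(i) < π(i+1)] = 1/2.
By linearity: E[X] = 235 · (1/2) = (236 − 1) · (1/2) = 235/2 ≈ 117.500000.

E[X] = 235/2 = 117.500000.


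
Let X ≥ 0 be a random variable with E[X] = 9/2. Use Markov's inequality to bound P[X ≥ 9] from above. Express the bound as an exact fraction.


μ = E[X] = 9/2, a = 9.
Markov: P[X ≥ 9] ≤ μ/a = (9/2)/9 = 1/2.
Numerically: ≈ 0.500.
(Since a = 9 > μ = 4.500, the bound 1/2 is < 1 and informative.)

P[X ≥ 9] ≤ 1/2 ≈ 0.500.


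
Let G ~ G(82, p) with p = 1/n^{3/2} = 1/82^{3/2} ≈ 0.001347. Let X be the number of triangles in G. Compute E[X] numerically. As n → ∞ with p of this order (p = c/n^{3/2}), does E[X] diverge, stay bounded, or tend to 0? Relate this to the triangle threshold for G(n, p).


Number of potential triangles: C(82, 3) = 88560.
Each occurs with probability p³ ≈ (0.001347)³ ≈ 2.442517e-09.
By linearity: E[X] = C(82, 3)·p³ ≈ 88560 · 2.442517e-09 ≈ 0.0002.
Since α = 3/2 > 1, p = c/n^{3/2} = o(1/n) is below the triangle threshold p ~ 1/n. Asymptotically E[X] ~ (c³/6)·n^{3(1−α)} = (1³/6)·n^{-1.5} → 0, so by Markov's inequality G has no triangles w.h.p.

E[X] ≈ 0.0002; in regime p = Θ(1/n^{3/2}) E[X] tends to 0 (below the triangle threshold p ~ 1/n).


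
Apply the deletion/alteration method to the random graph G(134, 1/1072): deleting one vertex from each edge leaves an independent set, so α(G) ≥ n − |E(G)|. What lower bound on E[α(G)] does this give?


E[|E(G)|] = C(134, 2)·p = 8911 · (1/1072) = 133/16.
E[α(G)] ≥ n − E[|E(G)|] = 134 − 133/16 = 2011/16.
Numerically: ≈ 125.68750.
(This is only a lower bound; the true E[α(G)] may be larger.)

E[α(G)] ≥ 2011/16 ≈ 125.68750.


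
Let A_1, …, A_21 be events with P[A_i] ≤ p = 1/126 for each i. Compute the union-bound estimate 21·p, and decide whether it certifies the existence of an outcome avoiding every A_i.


Union bound: P[∪_{i=1}^{21} A_i] ≤ Σ_i P[A_i] ≤ 21·p = 21·(1/126) = 1/6.
Numerically: 1/6 ≈ 0.16667.
Is 1/6 < 1? YES.
Since P[∪ A_i] ≤ 1/6 < 1, the complement has P[∩ A_i^c] ≥ 1 − 1/6 = 5/6 > 0, so some outcome avoids every A_i.

21·p = 1/6 ≈ 0.16667; existence CERTIFIED by the union bound.


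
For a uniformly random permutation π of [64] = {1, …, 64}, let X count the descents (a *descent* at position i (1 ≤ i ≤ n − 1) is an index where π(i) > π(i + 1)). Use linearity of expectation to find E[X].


Write X = Σ X_I over i = 1, …, 63, with X_I the indicator of one descent.
There are 63 indicators.
For each fixed i, the pair (π(i), π(i+1)) is a uniformly random ordered pair of distinct values from {1, …, 64}; by symmetry P[π(i) > π(i+1)] = 1/2.
By linearity: E[X] = 63 · (1/2) = (64 − 1) · (1/2) = 63/2 ≈ 31.500000.

E[X] = 63/2 = 31.500000.


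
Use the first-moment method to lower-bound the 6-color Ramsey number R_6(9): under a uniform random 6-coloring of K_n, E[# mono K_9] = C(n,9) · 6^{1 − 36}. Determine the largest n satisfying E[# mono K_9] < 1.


We need C(n, 9) · 6^{1 − 36} < 1, i.e. C(n, 9) < 6^{36 − 1} = 1719070799748422591028658176.
Check values of n near the boundary:
  n = 4402: C(4402, 9) = 1696419745356657449393393700; 1696419745356657449393393700 < 1719070799748422591028658176? YES
  n = 4403: C(4403, 9) = 1699894433046281918452233150; 1699894433046281918452233150 < 1719070799748422591028658176? YES
  n = 4404: C(4404, 9) = 1703375445537161676647015880; 1703375445537161676647015880 < 1719070799748422591028658176? YES
  n = 4405: C(4405, 9) = 1706862792900636302463627150; 1706862792900636302463627150 < 1719070799748422591028658176? YES
  n = 4406: C(4406, 9) = 1710356485221788389505285700; 1710356485221788389505285700 < 1719070799748422591028658176? YES
  n = 4407: C(4407, 9) = 1713856532599459170657070050; 1713856532599459170657070050 < 1719070799748422591028658176? YES
  n = 4408: C(4408, 9) = 1717362945146264156457459600; 1717362945146264156457459600 < 1719070799748422591028658176? YES
  n = 4409: C(4409, 9) = 1720875732988608787686577131; 1720875732988608787686577131 < 1719070799748422591028658176? NO
  n = 4410: C(4410, 9) = 1724394906266704102180823710; 1724394906266704102180823710 < 1719070799748422591028658176? NO
  n = 4411: C(4411, 9) = 1727920475134582415883601405; 1727920475134582415883601405 < 1719070799748422591028658176? NO
The largest n with C(n, 9) < 1719070799748422591028658176 is n = 4408 (where E[X] = 35778394690547169926197075/35813974994758803979763712 ≈ 0.999007). Hence R_6(9) > 4408, i.e. R_6(9) ≥ 4409.

Largest n = 4408; hence R_6(9) > 4408.


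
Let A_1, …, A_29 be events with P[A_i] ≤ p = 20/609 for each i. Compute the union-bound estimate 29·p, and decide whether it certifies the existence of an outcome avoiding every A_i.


Union bound: P[∪_{i=1}^{29} A_i] ≤ Σ_i P[A_i] ≤ 29·p = 29·(20/609) = 20/21.
Numerically: 20/21 ≈ 0.952381.
Is 20/21 < 1? YES.
Since P[∪ A_i] ≤ 20/21 < 1, the complement has P[∩ A_i^c] ≥ 1 − 20/21 = 1/21 > 0, so some outcome avoids every A_i.

29·p = 20/21 ≈ 0.952381; existence CERTIFIED by the union bound.


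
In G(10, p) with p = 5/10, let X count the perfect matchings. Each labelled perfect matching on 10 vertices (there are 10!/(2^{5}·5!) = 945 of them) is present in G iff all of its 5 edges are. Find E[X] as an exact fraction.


K_10 has 10!/(2^{5}·5!) = 945 labelled perfect matchings.
For each such perfect matching H, let X_H = 1 if all 5 edges of H are present in G. Then P[X_H = 1] = p^{5} = (1/2)^{5} = 1/32.
Summing the indicators: E[X] = Σ_H E[X_H] = 945 · p^{5} = 945 · 1/32 = 945/32.
Numerically: E[X] ≈ 29.531.

E[X] = 945 · (1/2)^{5} = 945/32 ≈ 29.531.


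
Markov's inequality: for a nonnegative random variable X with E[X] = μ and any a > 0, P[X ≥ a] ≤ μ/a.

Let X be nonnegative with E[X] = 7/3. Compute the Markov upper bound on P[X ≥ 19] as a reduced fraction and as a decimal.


μ = E[X] = 7/3, a = 19.
Markov: P[X ≥ 19] ≤ μ/a = (7/3)/19 = 7/57.
Numerically: ≈ 0.122807.
(Since a = 19 > μ = 2.333333, the bound 7/57 is < 1 and informative.)

P[X ≥ 19] ≤ 7/57 ≈ 0.122807.


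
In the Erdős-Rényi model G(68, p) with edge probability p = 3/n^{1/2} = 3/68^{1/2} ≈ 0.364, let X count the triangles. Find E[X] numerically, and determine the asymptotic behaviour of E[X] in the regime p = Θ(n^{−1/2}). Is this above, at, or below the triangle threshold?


Number of potential triangles: C(68, 3) = 50116.
Each occurs with probability p³ ≈ (0.364)³ ≈ 4.81505e-02.
By linearity: E[X] = C(68, 3)·p³ ≈ 50116 · 4.81505e-02 ≈ 2413.108.
Since α = 1/2 < 1, p = c/n^{1/2} ≫ 1/n is above the triangle threshold p ~ 1/n. Asymptotically E[X] ~ (c³/6)·n^{3(1−α)} = (3³/6)·n^{1.5} → ∞; triangles are abundant w.h.p.

E[X] ≈ 2413.108; in regime p = Θ(1/n^{1/2}) E[X] diverges (above the triangle threshold p ~ 1/n).


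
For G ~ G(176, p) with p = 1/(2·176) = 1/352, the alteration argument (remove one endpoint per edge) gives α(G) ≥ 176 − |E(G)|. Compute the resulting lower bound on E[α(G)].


E[|E(G)|] = C(176, 2)·p = 15400 · (1/352) = 175/4.
E[α(G)] ≥ n − E[|E(G)|] = 176 − 175/4 = 529/4.
Numerically: ≈ 132.2500.
(This is only a lower bound; the true E[α(G)] may be larger.)

E[α(G)] ≥ 529/4 ≈ 132.2500.


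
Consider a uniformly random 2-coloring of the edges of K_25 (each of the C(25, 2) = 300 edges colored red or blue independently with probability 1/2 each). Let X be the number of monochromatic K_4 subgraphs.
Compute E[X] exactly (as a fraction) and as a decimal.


Let X = Σ_S X_S over the C(25, 4) = 12650 subsets S of size 4, where X_S = 1 if the K_4 on S is monochromatic.
For a fixed S, the K_4 on S has C(4, 2) = 6 edges. P[all 6 edges red] = (1/2)^6, and likewise for blue, so P[monochromatic] = 2·(1/2)^6 = 2^{1 − 6} = 1/32.
By linearity of expectation: E[X] = C(25, 4) · 2^{1 − 6} = 12650 · 1/32 = 6325/16.
Numerically: E[X] ≈ 395.312500.

E[X] = C(25,4)·2^(1−C(4,2)) = 6325/16 ≈ 395.312500.


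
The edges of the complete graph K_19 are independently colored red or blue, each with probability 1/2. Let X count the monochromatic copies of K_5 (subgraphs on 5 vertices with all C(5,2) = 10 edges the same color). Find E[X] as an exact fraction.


Let X = Σ_S X_S over the C(19, 5) = 11628 subsets S of size 5, where X_S = 1 if the K_5 on S is monochromatic.
For a fixed S, the K_5 on S has C(5, 2) = 10 edges. P[all 10 edges red] = (1/2)^10, and likewise for blue, so P[monochromatic] = 2·(1/2)^10 = 2^{1 − 10} = 1/512.
By linearity of expectation: E[X] = C(19, 5) · 2^{1 − 10} = 11628 · 1/512 = 2907/128.
Numerically: E[X] ≈ 22.710938.

E[X] = C(19,5)·2^(1−C(5,2)) = 2907/128 ≈ 22.710938.


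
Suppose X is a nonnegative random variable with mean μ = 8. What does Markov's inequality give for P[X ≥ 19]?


μ = E[X] = 8, a = 19.
Markov: P[X ≥ 19] ≤ μ/a = (8)/19 = 8/19.
Numerically: ≈ 0.421.
(Since a = 19 > μ = 8.000, the bound 8/19 is < 1 and informative.)

P[X ≥ 19] ≤ 8/19 ≈ 0.421.


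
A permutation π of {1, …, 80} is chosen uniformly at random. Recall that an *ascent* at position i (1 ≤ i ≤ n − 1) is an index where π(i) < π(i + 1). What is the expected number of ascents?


Write X = Σ X_I over i = 1, …, 79, with X_I the indicator of one ascent.
There are 79 indicators.
For each fixed i, the pair (π(i), π(i+1)) is a uniformly random ordered pair of distinct values from {1, …, 80}; by symmetry P[π(i) < π(i+1)] = 1/2.
By linearity: E[X] = 79 · (1/2) = (80 − 1) · (1/2) = 79/2 ≈ 39.500000.

E[X] = 79/2 = 39.500000.


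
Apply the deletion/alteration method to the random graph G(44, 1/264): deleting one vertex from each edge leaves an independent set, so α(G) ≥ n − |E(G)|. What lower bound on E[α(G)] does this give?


E[|E(G)|] = C(44, 2)·p = 946 · (1/264) = 43/12.
E[α(G)] ≥ n − E[|E(G)|] = 44 − 43/12 = 485/12.
Numerically: ≈ 40.417.
(This is only a lower bound; the true E[α(G)] may be larger.)

E[α(G)] ≥ 485/12 ≈ 40.417.


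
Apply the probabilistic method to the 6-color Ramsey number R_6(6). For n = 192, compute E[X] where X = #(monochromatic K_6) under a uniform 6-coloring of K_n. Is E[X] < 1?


E[X] = C(192, 6) · 6^{1 − 15} = 64300886496 · 6^{−14} = 64300886496/78364164096.
As a reduced fraction: E[X] = 223266967/272097792 ≈ 0.8205.
Is E[X] < 1? YES.
Since E[X] < 1, there exists a 6-coloring of K_{192} with no monochromatic K_6; hence R_6(6) > 192.

E[X] = 223266967/272097792 ≈ 0.8205; E[X] < 1, so R_6(6) > 192.


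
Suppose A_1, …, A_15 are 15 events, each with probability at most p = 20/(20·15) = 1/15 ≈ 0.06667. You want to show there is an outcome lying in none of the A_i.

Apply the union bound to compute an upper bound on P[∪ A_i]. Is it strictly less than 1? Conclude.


Union bound: P[∪_{i=1}^{15} A_i] ≤ Σ_i P[A_i] ≤ 15·p = 15·(1/15) = 1.
Numerically: 1 ≈ 1.00000.
Is 1 < 1? NO.
Since the bound 1 is ≥ 1, the union bound is uninformative here; it does NOT by itself certify existence.

15·p = 1 ≈ 1.00000; existence NOT certified by the union bound.


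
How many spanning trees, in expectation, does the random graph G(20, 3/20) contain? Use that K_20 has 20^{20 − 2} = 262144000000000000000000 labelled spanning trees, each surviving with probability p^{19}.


K_20 has 20^{20 − 2} = 262144000000000000000000 labelled spanning trees.
For each such spanning tree H, let X_H = 1 if all 19 edges of H are present in G. Then P[X_H = 1] = p^{19} = (3/20)^{19} = 1162261467/5242880000000000000000000.
By linearity of expectation: E[X] = Σ_H E[X_H] = 262144000000000000000000 · p^{19} = 262144000000000000000000 · 1162261467/5242880000000000000000000 = 1162261467/20.
Numerically: E[X] ≈ 5.8113e+07.

E[X] = 262144000000000000000000 · (3/20)^{19} = 1162261467/20 ≈ 5.8113e+07.


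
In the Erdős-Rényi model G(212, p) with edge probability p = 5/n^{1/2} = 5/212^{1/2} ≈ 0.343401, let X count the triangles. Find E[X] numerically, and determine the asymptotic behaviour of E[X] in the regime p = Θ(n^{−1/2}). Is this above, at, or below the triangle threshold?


Number of potential triangles: C(212, 3) = 1565620.
Each occurs with probability p³ ≈ (0.343401)³ ≈ 4.04954493e-02.
By linearity: E[X] = C(212, 3)·p³ ≈ 1565620 · 4.04954493e-02 ≈ 63400.485298.
Since α = 1/2 < 1, p = c/n^{1/2} ≫ 1/n is above the triangle threshold p ~ 1/n. Asymptotically E[X] ~ (c³/6)·n^{3(1−α)} = (5³/6)·n^{1.5} → ∞; triangles are abundant w.h.p.

E[X] ≈ 63400.485298; in regime p = Θ(1/n^{1/2}) E[X] diverges (above the triangle threshold p ~ 1/n).


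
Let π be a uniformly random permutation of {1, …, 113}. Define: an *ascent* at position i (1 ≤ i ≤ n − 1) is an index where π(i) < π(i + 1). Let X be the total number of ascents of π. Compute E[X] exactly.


Write X = Σ X_I over i = 1, …, 112, with X_I the indicator of one ascent.
There are 112 indicators.
For each fixed i, the pair (π(i), π(i+1)) is a uniformly random ordered pair of distinct values from {1, …, 113}; by symmetry P[π(i) < π(i+1)] = 1/2.
By linearity: E[X] = 112 · (1/2) = (113 − 1) · (1/2) = 56 ≈ 56.0000.

E[X] = 56 = 56.0000.


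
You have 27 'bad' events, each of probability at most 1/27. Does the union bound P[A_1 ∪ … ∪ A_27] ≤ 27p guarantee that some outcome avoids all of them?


Union bound: P[∪_{i=1}^{27} A_i] ≤ Σ_i P[A_i] ≤ 27·p = 27·(1/27) = 1.
Numerically: 1 ≈ 1.00000.
Is 1 < 1? NO.
Since the bound 1 is ≥ 1, the union bound is uninformative here; it does NOT by itself certify existence.

27·p = 1 ≈ 1.00000; existence NOT certified by the union bound.


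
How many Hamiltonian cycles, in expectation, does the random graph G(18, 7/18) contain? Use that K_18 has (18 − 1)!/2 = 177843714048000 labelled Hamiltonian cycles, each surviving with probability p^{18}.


K_18 has (18 − 1)!/2 = 177843714048000 labelled Hamiltonian cycles.
For each such Hamiltonian cycle H, let X_H = 1 if all 18 edges of H are present in G. Then P[X_H = 1] = p^{18} = (7/18)^{18} = 1628413597910449/39346408075296537575424.
By linearity: E[X] = Σ_H E[X_H] = 177843714048000 · p^{18} = 177843714048000 · 1628413597910449/39346408075296537575424 = 24246874921186846803875/3294258113514384.
Numerically: E[X] ≈ 7.36034e+06.

E[X] = 177843714048000 · (7/18)^{18} = 24246874921186846803875/3294258113514384 ≈ 7.36034e+06.


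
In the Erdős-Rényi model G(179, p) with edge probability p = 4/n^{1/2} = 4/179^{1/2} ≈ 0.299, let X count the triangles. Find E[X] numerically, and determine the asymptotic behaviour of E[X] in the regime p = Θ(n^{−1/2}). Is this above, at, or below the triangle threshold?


Number of potential triangles: C(179, 3) = 939929.
Each occurs with probability p³ ≈ (0.299)³ ≈ 2.67239e-02.
By linearity: E[X] = C(179, 3)·p³ ≈ 939929 · 2.67239e-02 ≈ 25118.603.
Since α = 1/2 < 1, p = c/n^{1/2} ≫ 1/n is above the triangle threshold p ~ 1/n. Asymptotically E[X] ~ (c³/6)·n^{3(1−α)} = (4³/6)·n^{1.5} → ∞; triangles are abundant w.h.p.

E[X] ≈ 25118.603; in regime p = Θ(1/n^{1/2}) E[X] diverges (above the triangle threshold p ~ 1/n).


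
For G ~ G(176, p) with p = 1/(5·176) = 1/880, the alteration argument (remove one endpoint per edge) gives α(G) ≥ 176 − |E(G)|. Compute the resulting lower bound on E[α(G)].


E[|E(G)|] = C(176, 2)·p = 15400 · (1/880) = 35/2.
E[α(G)] ≥ n − E[|E(G)|] = 176 − 35/2 = 317/2.
Numerically: ≈ 158.500000.
(This is only a lower bound; the true E[α(G)] may be larger.)

E[α(G)] ≥ 317/2 ≈ 158.500000.


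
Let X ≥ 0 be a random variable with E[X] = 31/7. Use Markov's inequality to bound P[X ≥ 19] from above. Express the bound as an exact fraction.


μ = E[X] = 31/7, a = 19.
Markov: P[X ≥ 19] ≤ μ/a = (31/7)/19 = 31/133.
Numerically: ≈ 0.23308.
(Since a = 19 > μ = 4.42857, the bound 31/133 is < 1 and informative.)

P[X ≥ 19] ≤ 31/133 ≈ 0.23308.


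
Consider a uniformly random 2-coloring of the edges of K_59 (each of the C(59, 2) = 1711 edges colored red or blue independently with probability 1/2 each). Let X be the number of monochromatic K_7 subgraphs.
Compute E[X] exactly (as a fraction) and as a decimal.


Let X = Σ_S X_S over the C(59, 7) = 341149446 subsets S of size 7, where X_S = 1 if the K_7 on S is monochromatic.
For a fixed S, the K_7 on S has C(7, 2) = 21 edges. P[all 21 edges red] = (1/2)^21, and likewise for blue, so P[monochromatic] = 2·(1/2)^21 = 2^{1 − 21} = 1/1048576.
By linearity of expectation: E[X] = C(59, 7) · 2^{1 − 21} = 341149446 · 1/1048576 = 170574723/524288.
Numerically: E[X] ≈ 325.345.

E[X] = C(59,7)·2^(1−C(7,2)) = 170574723/524288 ≈ 325.345.


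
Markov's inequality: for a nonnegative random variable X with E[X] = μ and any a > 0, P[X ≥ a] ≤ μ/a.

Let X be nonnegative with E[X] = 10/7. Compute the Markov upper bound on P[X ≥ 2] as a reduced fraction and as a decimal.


μ = E[X] = 10/7, a = 2.
Markov: P[X ≥ 2] ≤ μ/a = (10/7)/2 = 5/7.
Numerically: ≈ 0.714286.
(Since a = 2 > μ = 1.428571, the bound 5/7 is < 1 and informative.)

P[X ≥ 2] ≤ 5/7 ≈ 0.714286.


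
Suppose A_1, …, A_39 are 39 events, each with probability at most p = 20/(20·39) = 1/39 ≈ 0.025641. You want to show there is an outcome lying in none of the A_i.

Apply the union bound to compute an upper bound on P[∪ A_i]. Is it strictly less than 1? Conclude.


Union bound: P[∪_{i=1}^{39} A_i] ≤ Σ_i P[A_i] ≤ 39·p = 39·(1/39) = 1.
Numerically: 1 ≈ 1.000000.
Is 1 < 1? NO.
Since the bound 1 is ≥ 1, the union bound is uninformative here; it does NOT by itself certify existence.

39·p = 1 ≈ 1.000000; existence NOT certified by the union bound.


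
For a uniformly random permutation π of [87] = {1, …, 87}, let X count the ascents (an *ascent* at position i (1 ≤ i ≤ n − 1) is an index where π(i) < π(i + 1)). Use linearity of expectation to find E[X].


Write X = Σ X_I over i = 1, …, 86, with X_I the indicator of one ascent.
There are 86 indicators.
For each fixed i, the pair (π(i), π(i+1)) is a uniformly random ordered pair of distinct values from {1, …, 87}; by symmetry P[π(i) < π(i+1)] = 1/2.
By linearity: E[X] = 86 · (1/2) = (87 − 1) · (1/2) = 43 ≈ 43.0000.

E[X] = 43 = 43.0000.


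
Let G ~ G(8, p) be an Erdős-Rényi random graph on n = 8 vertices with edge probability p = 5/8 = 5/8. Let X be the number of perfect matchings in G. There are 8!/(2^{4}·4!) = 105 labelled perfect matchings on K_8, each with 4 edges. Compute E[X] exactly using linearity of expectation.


K_8 has 8!/(2^{4}·4!) = 105 labelled perfect matchings.
For each such perfect matching H, let X_H = 1 if all 4 edges of H are present in G. Then P[X_H = 1] = p^{4} = (5/8)^{4} = 625/4096.
Summing the indicators: E[X] = Σ_H E[X_H] = 105 · p^{4} = 105 · 625/4096 = 65625/4096.
Numerically: E[X] ≈ 16.022.

E[X] = 105 · (5/8)^{4} = 65625/4096 ≈ 16.022.


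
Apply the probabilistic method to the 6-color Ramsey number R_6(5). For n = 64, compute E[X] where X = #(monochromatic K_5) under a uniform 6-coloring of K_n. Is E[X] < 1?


E[X] = C(64, 5) · 6^{1 − 10} = 7624512 · 6^{−9} = 7624512/10077696.
As a reduced fraction: E[X] = 13237/17496 ≈ 0.7565729.
Is E[X] < 1? YES.
Since E[X] < 1, there exists a 6-coloring of K_{64} with no monochromatic K_5; hence R_6(5) > 64.

E[X] = 13237/17496 ≈ 0.7565729; E[X] < 1, so R_6(5) > 64.


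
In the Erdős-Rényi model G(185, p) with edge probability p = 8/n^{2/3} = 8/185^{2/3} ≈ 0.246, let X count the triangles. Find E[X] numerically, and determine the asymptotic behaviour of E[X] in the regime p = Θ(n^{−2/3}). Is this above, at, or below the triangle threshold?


Number of potential triangles: C(185, 3) = 1038220.
Each occurs with probability p³ ≈ (0.246)³ ≈ 1.49598e-02.
By linearity: E[X] = C(185, 3)·p³ ≈ 1038220 · 1.49598e-02 ≈ 15531.589.
Since α = 2/3 < 1, p = c/n^{2/3} ≫ 1/n is above the triangle threshold p ~ 1/n. Asymptotically E[X] ~ (c³/6)·n^{3(1−α)} = (8³/6)·n^{1} → ∞; triangles are abundant w.h.p.

E[X] ≈ 15531.589; in regime p = Θ(1/n^{2/3}) E[X] diverges (above the triangle threshold p ~ 1/n).


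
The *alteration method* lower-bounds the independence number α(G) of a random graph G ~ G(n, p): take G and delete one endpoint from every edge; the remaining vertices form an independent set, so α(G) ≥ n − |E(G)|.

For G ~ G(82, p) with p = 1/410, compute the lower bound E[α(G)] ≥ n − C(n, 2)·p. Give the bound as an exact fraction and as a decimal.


E[|E(G)|] = C(82, 2)·p = 3321 · (1/410) = 81/10.
E[α(G)] ≥ n − E[|E(G)|] = 82 − 81/10 = 739/10.
Numerically: ≈ 73.90000.
(This is only a lower bound; the true E[α(G)] may be larger.)

E[α(G)] ≥ 739/10 ≈ 73.90000.


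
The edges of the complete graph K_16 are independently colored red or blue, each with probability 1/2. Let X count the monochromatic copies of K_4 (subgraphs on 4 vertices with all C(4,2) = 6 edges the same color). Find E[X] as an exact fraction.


Let X = Σ_S X_S over the C(16, 4) = 1820 subsets S of size 4, where X_S = 1 if the K_4 on S is monochromatic.
For a fixed S, the K_4 on S has C(4, 2) = 6 edges. P[all 6 edges red] = (1/2)^6, and likewise for blue, so P[monochromatic] = 2·(1/2)^6 = 2^{1 − 6} = 1/32.
By linearity: E[X] = C(16, 4) · 2^{1 − 6} = 1820 · 1/32 = 455/8.
Numerically: E[X] ≈ 56.8750.

E[X] = C(16,4)·2^(1−C(4,2)) = 455/8 ≈ 56.8750.


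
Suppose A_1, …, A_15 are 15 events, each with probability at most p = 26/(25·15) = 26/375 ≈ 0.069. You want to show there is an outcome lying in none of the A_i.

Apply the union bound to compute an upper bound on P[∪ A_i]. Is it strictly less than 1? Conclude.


Union bound: P[∪_{i=1}^{15} A_i] ≤ Σ_i P[A_i] ≤ 15·p = 15·(26/375) = 26/25.
Numerically: 26/25 ≈ 1.040.
Is 26/25 < 1? NO.
Since the bound 26/25 is ≥ 1, the union bound is uninformative here; it does NOT by itself certify existence.

15·p = 26/25 ≈ 1.040; existence NOT certified by the union bound.


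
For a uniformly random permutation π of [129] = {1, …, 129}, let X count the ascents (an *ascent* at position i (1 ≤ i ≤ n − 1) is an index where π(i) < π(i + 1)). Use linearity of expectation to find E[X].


Write X = Σ X_I over i = 1, …, 128, with X_I the indicator of one ascent.
There are 128 indicators.
For each fixed i, the pair (π(i), π(i+1)) is a uniformly random ordered pair of distinct values from {1, …, 129}; by symmetry P[π(i) < π(i+1)] = 1/2.
By linearity: E[X] = 128 · (1/2) = (129 − 1) · (1/2) = 64 ≈ 64.000.

E[X] = 64 = 64.000.


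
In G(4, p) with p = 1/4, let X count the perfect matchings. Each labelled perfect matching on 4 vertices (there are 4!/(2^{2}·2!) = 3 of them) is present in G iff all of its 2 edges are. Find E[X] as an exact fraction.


K_4 has 4!/(2^{2}·2!) = 3 labelled perfect matchings.
For each such perfect matching H, let X_H = 1 if all 2 edges of H are present in G. Then P[X_H = 1] = p^{2} = (1/4)^{2} = 1/16.
By linearity of expectation: E[X] = Σ_H E[X_H] = 3 · p^{2} = 3 · 1/16 = 3/16.
Numerically: E[X] ≈ 0.188.

E[X] = 3 · (1/4)^{2} = 3/16 ≈ 0.188.


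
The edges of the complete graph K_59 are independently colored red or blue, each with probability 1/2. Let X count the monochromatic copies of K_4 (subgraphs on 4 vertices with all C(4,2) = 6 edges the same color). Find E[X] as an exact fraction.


Let X = Σ_S X_S over the C(59, 4) = 455126 subsets S of size 4, where X_S = 1 if the K_4 on S is monochromatic.
For a fixed S, the K_4 on S has C(4, 2) = 6 edges. P[all 6 edges red] = (1/2)^6, and likewise for blue, so P[monochromatic] = 2·(1/2)^6 = 2^{1 − 6} = 1/32.
Summing: E[X] = C(59, 4) · 2^{1 − 6} = 455126 · 1/32 = 227563/16.
Numerically: E[X] ≈ 14222.68750.

E[X] = C(59,4)·2^(1−C(4,2)) = 227563/16 ≈ 14222.68750.


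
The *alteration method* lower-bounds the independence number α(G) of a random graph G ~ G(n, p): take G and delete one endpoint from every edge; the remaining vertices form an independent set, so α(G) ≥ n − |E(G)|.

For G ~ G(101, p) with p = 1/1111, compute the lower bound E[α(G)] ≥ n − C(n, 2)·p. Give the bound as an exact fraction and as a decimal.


E[|E(G)|] = C(101, 2)·p = 5050 · (1/1111) = 50/11.
E[α(G)] ≥ n − E[|E(G)|] = 101 − 50/11 = 1061/11.
Numerically: ≈ 96.4545.
(This is only a lower bound; the true E[α(G)] may be larger.)

E[α(G)] ≥ 1061/11 ≈ 96.4545.


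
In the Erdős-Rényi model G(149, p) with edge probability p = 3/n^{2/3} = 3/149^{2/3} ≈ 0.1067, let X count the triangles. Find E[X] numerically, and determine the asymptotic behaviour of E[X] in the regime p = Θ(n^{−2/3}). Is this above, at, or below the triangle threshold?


Number of potential triangles: C(149, 3) = 540274.
Each occurs with probability p³ ≈ (0.1067)³ ≈ 1.216161e-03.
By linearity: E[X] = C(149, 3)·p³ ≈ 540274 · 1.216161e-03 ≈ 657.0604.
Since α = 2/3 < 1, p = c/n^{2/3} ≫ 1/n is above the triangle threshold p ~ 1/n. Asymptotically E[X] ~ (c³/6)·n^{3(1−α)} = (3³/6)·n^{1} → ∞; triangles are abundant w.h.p.

E[X] ≈ 657.0604; in regime p = Θ(1/n^{2/3}) E[X] diverges (above the triangle threshold p ~ 1/n).


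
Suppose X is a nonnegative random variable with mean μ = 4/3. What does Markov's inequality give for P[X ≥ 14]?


μ = E[X] = 4/3, a = 14.
Markov: P[X ≥ 14] ≤ μ/a = (4/3)/14 = 2/21.
Numerically: ≈ 0.095.
(Since a = 14 > μ = 1.333, the bound 2/21 is < 1 and informative.)

P[X ≥ 14] ≤ 2/21 ≈ 0.095.


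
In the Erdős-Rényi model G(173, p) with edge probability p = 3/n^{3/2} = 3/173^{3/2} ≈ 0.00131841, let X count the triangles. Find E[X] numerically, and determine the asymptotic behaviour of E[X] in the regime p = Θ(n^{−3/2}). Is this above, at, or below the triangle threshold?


Number of potential triangles: C(173, 3) = 848046.
Each occurs with probability p³ ≈ (0.00131841)³ ≈ 2.29169227e-09.
By linearity: E[X] = C(173, 3)·p³ ≈ 848046 · 2.29169227e-09 ≈ 0.001943.
Since α = 3/2 > 1, p = c/n^{3/2} = o(1/n) is below the triangle threshold p ~ 1/n. Asymptotically E[X] ~ (c³/6)·n^{3(1−α)} = (3³/6)·n^{-1.5} → 0, so by Markov's inequality G has no triangles w.h.p.

E[X] ≈ 0.001943; in regime p = Θ(1/n^{3/2}) E[X] tends to 0 (below the triangle threshold p ~ 1/n).


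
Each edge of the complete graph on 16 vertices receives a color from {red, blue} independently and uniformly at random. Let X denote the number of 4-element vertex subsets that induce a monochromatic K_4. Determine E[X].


Let X = Σ_S X_S over the C(16, 4) = 1820 subsets S of size 4, where X_S = 1 if the K_4 on S is monochromatic.
For a fixed S, the K_4 on S has C(4, 2) = 6 edges. P[all 6 edges red] = (1/2)^6, and likewise for blue, so P[monochromatic] = 2·(1/2)^6 = 2^{1 − 6} = 1/32.
By linearity: E[X] = C(16, 4) · 2^{1 − 6} = 1820 · 1/32 = 455/8.
Numerically: E[X] ≈ 56.8750.

E[X] = C(16,4)·2^(1−C(4,2)) = 455/8 ≈ 56.8750.


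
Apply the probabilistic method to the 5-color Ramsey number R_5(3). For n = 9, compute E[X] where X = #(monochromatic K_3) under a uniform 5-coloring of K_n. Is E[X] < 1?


E[X] = C(9, 3) · 5^{1 − 3} = 84 · 5^{−2} = 84/25.
As a reduced fraction: E[X] = 84/25 ≈ 3.360.
Is E[X] < 1? NO.
Since E[X] ≥ 1, the first-moment bound is inconclusive at n = 9; it does NOT by itself certify R_5(3) > 9.

E[X] = 84/25 ≈ 3.360; E[X] ≥ 1; first-moment method inconclusive here.


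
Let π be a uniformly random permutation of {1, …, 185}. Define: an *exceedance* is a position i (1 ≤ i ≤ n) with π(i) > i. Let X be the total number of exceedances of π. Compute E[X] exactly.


Write X = Σ_{i=1}^{185} X_i, where X_i = 1_{π(i) > i}.
For each fixed i, π(i) is uniform over {1, …, 185} (marginal of a uniform permutation), so P[π(i) > i] = (n − i)/n. Summing: Σ_{i=1}^{185} (n − i)/n = (0 + 1 + … + 184)/185 = 185(185 − 1)/(2·185) = (185 − 1)/2.
Hence E[X] = Σ_{i=1}^{185} (185 − i)/185 = 92 ≈ 92.000000.

E[X] = 92 = 92.000000.


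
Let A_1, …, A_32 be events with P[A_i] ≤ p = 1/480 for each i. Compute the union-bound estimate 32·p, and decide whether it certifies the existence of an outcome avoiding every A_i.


Union bound: P[∪_{i=1}^{32} A_i] ≤ Σ_i P[A_i] ≤ 32·p = 32·(1/480) = 1/15.
Numerically: 1/15 ≈ 0.067.
Is 1/15 < 1? YES.
Since P[∪ A_i] ≤ 1/15 < 1, the complement has P[∩ A_i^c] ≥ 1 − 1/15 = 14/15 > 0, so some outcome avoids every A_i.

32·p = 1/15 ≈ 0.067; existence CERTIFIED by the union bound.


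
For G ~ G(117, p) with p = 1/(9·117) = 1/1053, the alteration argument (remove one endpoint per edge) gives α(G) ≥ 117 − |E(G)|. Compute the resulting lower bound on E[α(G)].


E[|E(G)|] = C(117, 2)·p = 6786 · (1/1053) = 58/9.
E[α(G)] ≥ n − E[|E(G)|] = 117 − 58/9 = 995/9.
Numerically: ≈ 110.55556.
(This is only a lower bound; the true E[α(G)] may be larger.)

E[α(G)] ≥ 995/9 ≈ 110.55556.


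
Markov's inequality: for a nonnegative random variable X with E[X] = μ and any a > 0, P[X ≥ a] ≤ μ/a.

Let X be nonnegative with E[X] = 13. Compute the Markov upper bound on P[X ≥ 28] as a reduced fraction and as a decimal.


μ = E[X] = 13, a = 28.
Markov: P[X ≥ 28] ≤ μ/a = (13)/28 = 13/28.
Numerically: ≈ 0.464286.
(Since a = 28 > μ = 13.000000, the bound 13/28 is < 1 and informative.)

P[X ≥ 28] ≤ 13/28 ≈ 0.464286.
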